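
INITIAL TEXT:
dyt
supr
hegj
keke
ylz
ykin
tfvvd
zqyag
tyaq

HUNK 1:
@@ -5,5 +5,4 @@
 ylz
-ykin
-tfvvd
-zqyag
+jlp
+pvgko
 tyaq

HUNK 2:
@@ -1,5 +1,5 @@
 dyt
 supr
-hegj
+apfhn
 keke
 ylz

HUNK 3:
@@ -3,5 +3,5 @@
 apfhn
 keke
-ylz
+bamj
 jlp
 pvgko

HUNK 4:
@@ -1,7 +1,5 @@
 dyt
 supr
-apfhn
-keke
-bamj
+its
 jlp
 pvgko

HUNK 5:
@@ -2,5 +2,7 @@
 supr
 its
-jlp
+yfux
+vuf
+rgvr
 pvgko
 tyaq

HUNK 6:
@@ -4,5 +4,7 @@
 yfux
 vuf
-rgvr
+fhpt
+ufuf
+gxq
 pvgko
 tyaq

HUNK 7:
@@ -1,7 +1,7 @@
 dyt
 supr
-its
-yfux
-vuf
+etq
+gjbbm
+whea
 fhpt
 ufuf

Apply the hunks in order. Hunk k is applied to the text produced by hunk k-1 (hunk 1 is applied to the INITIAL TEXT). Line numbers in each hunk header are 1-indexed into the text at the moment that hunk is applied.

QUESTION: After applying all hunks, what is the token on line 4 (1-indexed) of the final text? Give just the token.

Hunk 1: at line 5 remove [ykin,tfvvd,zqyag] add [jlp,pvgko] -> 8 lines: dyt supr hegj keke ylz jlp pvgko tyaq
Hunk 2: at line 1 remove [hegj] add [apfhn] -> 8 lines: dyt supr apfhn keke ylz jlp pvgko tyaq
Hunk 3: at line 3 remove [ylz] add [bamj] -> 8 lines: dyt supr apfhn keke bamj jlp pvgko tyaq
Hunk 4: at line 1 remove [apfhn,keke,bamj] add [its] -> 6 lines: dyt supr its jlp pvgko tyaq
Hunk 5: at line 2 remove [jlp] add [yfux,vuf,rgvr] -> 8 lines: dyt supr its yfux vuf rgvr pvgko tyaq
Hunk 6: at line 4 remove [rgvr] add [fhpt,ufuf,gxq] -> 10 lines: dyt supr its yfux vuf fhpt ufuf gxq pvgko tyaq
Hunk 7: at line 1 remove [its,yfux,vuf] add [etq,gjbbm,whea] -> 10 lines: dyt supr etq gjbbm whea fhpt ufuf gxq pvgko tyaq
Final line 4: gjbbm

Answer: gjbbm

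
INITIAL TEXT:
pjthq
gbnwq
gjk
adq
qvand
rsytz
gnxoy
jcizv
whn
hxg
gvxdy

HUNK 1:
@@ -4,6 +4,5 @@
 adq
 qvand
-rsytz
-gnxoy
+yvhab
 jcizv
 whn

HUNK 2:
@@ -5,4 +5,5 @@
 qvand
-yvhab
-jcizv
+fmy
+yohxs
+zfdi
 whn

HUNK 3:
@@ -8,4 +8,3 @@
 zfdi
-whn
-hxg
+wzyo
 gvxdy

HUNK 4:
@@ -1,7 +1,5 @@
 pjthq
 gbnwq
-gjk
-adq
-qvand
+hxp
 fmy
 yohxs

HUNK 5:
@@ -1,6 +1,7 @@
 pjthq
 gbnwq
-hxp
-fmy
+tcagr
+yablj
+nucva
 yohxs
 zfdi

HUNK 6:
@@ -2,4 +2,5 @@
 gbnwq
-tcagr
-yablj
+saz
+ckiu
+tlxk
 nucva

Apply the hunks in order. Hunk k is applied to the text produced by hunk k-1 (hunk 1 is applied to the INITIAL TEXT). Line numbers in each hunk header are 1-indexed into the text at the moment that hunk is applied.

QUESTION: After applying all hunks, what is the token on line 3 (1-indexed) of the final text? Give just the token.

Answer: saz

Derivation:
Hunk 1: at line 4 remove [rsytz,gnxoy] add [yvhab] -> 10 lines: pjthq gbnwq gjk adq qvand yvhab jcizv whn hxg gvxdy
Hunk 2: at line 5 remove [yvhab,jcizv] add [fmy,yohxs,zfdi] -> 11 lines: pjthq gbnwq gjk adq qvand fmy yohxs zfdi whn hxg gvxdy
Hunk 3: at line 8 remove [whn,hxg] add [wzyo] -> 10 lines: pjthq gbnwq gjk adq qvand fmy yohxs zfdi wzyo gvxdy
Hunk 4: at line 1 remove [gjk,adq,qvand] add [hxp] -> 8 lines: pjthq gbnwq hxp fmy yohxs zfdi wzyo gvxdy
Hunk 5: at line 1 remove [hxp,fmy] add [tcagr,yablj,nucva] -> 9 lines: pjthq gbnwq tcagr yablj nucva yohxs zfdi wzyo gvxdy
Hunk 6: at line 2 remove [tcagr,yablj] add [saz,ckiu,tlxk] -> 10 lines: pjthq gbnwq saz ckiu tlxk nucva yohxs zfdi wzyo gvxdy
Final line 3: saz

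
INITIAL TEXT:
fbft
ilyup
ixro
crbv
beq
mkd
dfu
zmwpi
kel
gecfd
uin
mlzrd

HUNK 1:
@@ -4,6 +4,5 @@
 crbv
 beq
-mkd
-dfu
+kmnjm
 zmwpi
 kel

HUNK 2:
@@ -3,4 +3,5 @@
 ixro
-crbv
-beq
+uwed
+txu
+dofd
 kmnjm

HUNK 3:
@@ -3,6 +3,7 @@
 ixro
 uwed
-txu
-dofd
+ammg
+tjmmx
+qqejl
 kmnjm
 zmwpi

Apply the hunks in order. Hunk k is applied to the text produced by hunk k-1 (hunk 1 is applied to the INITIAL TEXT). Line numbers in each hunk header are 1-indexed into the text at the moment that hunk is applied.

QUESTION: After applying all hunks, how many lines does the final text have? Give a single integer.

Hunk 1: at line 4 remove [mkd,dfu] add [kmnjm] -> 11 lines: fbft ilyup ixro crbv beq kmnjm zmwpi kel gecfd uin mlzrd
Hunk 2: at line 3 remove [crbv,beq] add [uwed,txu,dofd] -> 12 lines: fbft ilyup ixro uwed txu dofd kmnjm zmwpi kel gecfd uin mlzrd
Hunk 3: at line 3 remove [txu,dofd] add [ammg,tjmmx,qqejl] -> 13 lines: fbft ilyup ixro uwed ammg tjmmx qqejl kmnjm zmwpi kel gecfd uin mlzrd
Final line count: 13

Answer: 13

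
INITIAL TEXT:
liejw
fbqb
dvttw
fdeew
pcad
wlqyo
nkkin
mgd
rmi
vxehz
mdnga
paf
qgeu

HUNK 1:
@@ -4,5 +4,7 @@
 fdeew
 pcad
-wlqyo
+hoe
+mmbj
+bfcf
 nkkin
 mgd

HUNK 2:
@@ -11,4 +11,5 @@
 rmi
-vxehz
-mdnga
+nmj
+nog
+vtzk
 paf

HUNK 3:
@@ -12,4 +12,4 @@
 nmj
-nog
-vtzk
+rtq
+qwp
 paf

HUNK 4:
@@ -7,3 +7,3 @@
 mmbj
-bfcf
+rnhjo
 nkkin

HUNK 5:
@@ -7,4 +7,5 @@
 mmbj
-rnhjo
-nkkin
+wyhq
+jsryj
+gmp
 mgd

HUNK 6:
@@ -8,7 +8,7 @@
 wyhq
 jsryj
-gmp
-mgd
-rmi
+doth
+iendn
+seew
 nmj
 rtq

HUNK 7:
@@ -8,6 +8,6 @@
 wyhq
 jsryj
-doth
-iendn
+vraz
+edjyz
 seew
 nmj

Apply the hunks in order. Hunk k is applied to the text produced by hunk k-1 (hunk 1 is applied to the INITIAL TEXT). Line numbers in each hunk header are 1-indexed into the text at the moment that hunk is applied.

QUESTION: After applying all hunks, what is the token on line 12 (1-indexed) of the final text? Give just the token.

Hunk 1: at line 4 remove [wlqyo] add [hoe,mmbj,bfcf] -> 15 lines: liejw fbqb dvttw fdeew pcad hoe mmbj bfcf nkkin mgd rmi vxehz mdnga paf qgeu
Hunk 2: at line 11 remove [vxehz,mdnga] add [nmj,nog,vtzk] -> 16 lines: liejw fbqb dvttw fdeew pcad hoe mmbj bfcf nkkin mgd rmi nmj nog vtzk paf qgeu
Hunk 3: at line 12 remove [nog,vtzk] add [rtq,qwp] -> 16 lines: liejw fbqb dvttw fdeew pcad hoe mmbj bfcf nkkin mgd rmi nmj rtq qwp paf qgeu
Hunk 4: at line 7 remove [bfcf] add [rnhjo] -> 16 lines: liejw fbqb dvttw fdeew pcad hoe mmbj rnhjo nkkin mgd rmi nmj rtq qwp paf qgeu
Hunk 5: at line 7 remove [rnhjo,nkkin] add [wyhq,jsryj,gmp] -> 17 lines: liejw fbqb dvttw fdeew pcad hoe mmbj wyhq jsryj gmp mgd rmi nmj rtq qwp paf qgeu
Hunk 6: at line 8 remove [gmp,mgd,rmi] add [doth,iendn,seew] -> 17 lines: liejw fbqb dvttw fdeew pcad hoe mmbj wyhq jsryj doth iendn seew nmj rtq qwp paf qgeu
Hunk 7: at line 8 remove [doth,iendn] add [vraz,edjyz] -> 17 lines: liejw fbqb dvttw fdeew pcad hoe mmbj wyhq jsryj vraz edjyz seew nmj rtq qwp paf qgeu
Final line 12: seew

Answer: seew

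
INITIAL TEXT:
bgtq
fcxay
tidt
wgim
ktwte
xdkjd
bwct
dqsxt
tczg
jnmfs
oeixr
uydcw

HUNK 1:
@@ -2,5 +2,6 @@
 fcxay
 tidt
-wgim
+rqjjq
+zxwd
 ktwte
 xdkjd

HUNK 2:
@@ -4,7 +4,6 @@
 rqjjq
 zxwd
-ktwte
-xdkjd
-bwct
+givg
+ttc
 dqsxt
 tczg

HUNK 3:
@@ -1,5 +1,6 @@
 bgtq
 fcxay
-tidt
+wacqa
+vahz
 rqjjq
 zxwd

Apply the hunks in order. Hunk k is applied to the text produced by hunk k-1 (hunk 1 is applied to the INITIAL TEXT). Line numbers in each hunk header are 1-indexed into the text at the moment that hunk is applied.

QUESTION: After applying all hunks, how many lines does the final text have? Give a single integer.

Answer: 13

Derivation:
Hunk 1: at line 2 remove [wgim] add [rqjjq,zxwd] -> 13 lines: bgtq fcxay tidt rqjjq zxwd ktwte xdkjd bwct dqsxt tczg jnmfs oeixr uydcw
Hunk 2: at line 4 remove [ktwte,xdkjd,bwct] add [givg,ttc] -> 12 lines: bgtq fcxay tidt rqjjq zxwd givg ttc dqsxt tczg jnmfs oeixr uydcw
Hunk 3: at line 1 remove [tidt] add [wacqa,vahz] -> 13 lines: bgtq fcxay wacqa vahz rqjjq zxwd givg ttc dqsxt tczg jnmfs oeixr uydcw
Final line count: 13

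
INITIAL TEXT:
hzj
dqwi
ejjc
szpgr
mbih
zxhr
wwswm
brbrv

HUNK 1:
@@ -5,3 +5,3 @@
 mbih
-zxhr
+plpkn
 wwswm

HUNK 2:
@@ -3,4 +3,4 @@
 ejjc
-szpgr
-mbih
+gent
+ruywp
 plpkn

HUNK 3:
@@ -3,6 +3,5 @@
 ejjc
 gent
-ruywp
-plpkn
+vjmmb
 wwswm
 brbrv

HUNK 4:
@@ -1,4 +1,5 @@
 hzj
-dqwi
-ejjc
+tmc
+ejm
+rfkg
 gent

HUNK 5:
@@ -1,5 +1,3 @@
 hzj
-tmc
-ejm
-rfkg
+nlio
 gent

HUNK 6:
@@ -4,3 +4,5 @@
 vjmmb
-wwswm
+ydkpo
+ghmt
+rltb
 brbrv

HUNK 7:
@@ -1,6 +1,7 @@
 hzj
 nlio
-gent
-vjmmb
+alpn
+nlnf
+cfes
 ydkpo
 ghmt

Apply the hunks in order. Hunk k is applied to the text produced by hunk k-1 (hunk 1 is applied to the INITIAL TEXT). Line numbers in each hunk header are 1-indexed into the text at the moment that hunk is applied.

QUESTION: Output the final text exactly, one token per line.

Hunk 1: at line 5 remove [zxhr] add [plpkn] -> 8 lines: hzj dqwi ejjc szpgr mbih plpkn wwswm brbrv
Hunk 2: at line 3 remove [szpgr,mbih] add [gent,ruywp] -> 8 lines: hzj dqwi ejjc gent ruywp plpkn wwswm brbrv
Hunk 3: at line 3 remove [ruywp,plpkn] add [vjmmb] -> 7 lines: hzj dqwi ejjc gent vjmmb wwswm brbrv
Hunk 4: at line 1 remove [dqwi,ejjc] add [tmc,ejm,rfkg] -> 8 lines: hzj tmc ejm rfkg gent vjmmb wwswm brbrv
Hunk 5: at line 1 remove [tmc,ejm,rfkg] add [nlio] -> 6 lines: hzj nlio gent vjmmb wwswm brbrv
Hunk 6: at line 4 remove [wwswm] add [ydkpo,ghmt,rltb] -> 8 lines: hzj nlio gent vjmmb ydkpo ghmt rltb brbrv
Hunk 7: at line 1 remove [gent,vjmmb] add [alpn,nlnf,cfes] -> 9 lines: hzj nlio alpn nlnf cfes ydkpo ghmt rltb brbrv

Answer: hzj
nlio
alpn
nlnf
cfes
ydkpo
ghmt
rltb
brbrv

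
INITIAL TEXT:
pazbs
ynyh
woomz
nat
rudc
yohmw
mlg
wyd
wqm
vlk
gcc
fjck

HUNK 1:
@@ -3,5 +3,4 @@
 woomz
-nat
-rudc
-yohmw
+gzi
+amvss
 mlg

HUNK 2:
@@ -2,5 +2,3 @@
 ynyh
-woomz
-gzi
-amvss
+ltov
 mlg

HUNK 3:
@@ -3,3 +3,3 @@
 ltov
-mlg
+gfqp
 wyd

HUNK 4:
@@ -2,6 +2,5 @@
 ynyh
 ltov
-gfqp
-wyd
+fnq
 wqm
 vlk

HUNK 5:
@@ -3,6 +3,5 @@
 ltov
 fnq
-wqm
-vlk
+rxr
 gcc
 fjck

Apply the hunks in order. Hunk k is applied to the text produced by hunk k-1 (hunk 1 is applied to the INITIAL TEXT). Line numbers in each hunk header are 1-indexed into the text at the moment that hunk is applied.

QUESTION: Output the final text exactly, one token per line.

Hunk 1: at line 3 remove [nat,rudc,yohmw] add [gzi,amvss] -> 11 lines: pazbs ynyh woomz gzi amvss mlg wyd wqm vlk gcc fjck
Hunk 2: at line 2 remove [woomz,gzi,amvss] add [ltov] -> 9 lines: pazbs ynyh ltov mlg wyd wqm vlk gcc fjck
Hunk 3: at line 3 remove [mlg] add [gfqp] -> 9 lines: pazbs ynyh ltov gfqp wyd wqm vlk gcc fjck
Hunk 4: at line 2 remove [gfqp,wyd] add [fnq] -> 8 lines: pazbs ynyh ltov fnq wqm vlk gcc fjck
Hunk 5: at line 3 remove [wqm,vlk] add [rxr] -> 7 lines: pazbs ynyh ltov fnq rxr gcc fjck

Answer: pazbs
ynyh
ltov
fnq
rxr
gcc
fjck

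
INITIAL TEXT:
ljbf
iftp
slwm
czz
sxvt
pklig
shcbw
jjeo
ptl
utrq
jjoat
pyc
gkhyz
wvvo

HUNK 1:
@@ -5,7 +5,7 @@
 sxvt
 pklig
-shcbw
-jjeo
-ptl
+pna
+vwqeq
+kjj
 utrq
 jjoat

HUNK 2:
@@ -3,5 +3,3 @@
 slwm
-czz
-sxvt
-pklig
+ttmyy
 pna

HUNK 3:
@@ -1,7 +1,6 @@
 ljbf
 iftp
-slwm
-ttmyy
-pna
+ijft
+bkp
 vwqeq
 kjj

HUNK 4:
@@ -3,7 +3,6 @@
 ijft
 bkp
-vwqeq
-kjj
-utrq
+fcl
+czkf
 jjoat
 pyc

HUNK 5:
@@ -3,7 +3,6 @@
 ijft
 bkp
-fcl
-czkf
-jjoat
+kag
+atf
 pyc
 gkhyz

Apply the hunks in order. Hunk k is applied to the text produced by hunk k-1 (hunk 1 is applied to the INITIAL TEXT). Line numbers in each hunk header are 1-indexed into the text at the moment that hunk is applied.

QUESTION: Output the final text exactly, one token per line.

Answer: ljbf
iftp
ijft
bkp
kag
atf
pyc
gkhyz
wvvo

Derivation:
Hunk 1: at line 5 remove [shcbw,jjeo,ptl] add [pna,vwqeq,kjj] -> 14 lines: ljbf iftp slwm czz sxvt pklig pna vwqeq kjj utrq jjoat pyc gkhyz wvvo
Hunk 2: at line 3 remove [czz,sxvt,pklig] add [ttmyy] -> 12 lines: ljbf iftp slwm ttmyy pna vwqeq kjj utrq jjoat pyc gkhyz wvvo
Hunk 3: at line 1 remove [slwm,ttmyy,pna] add [ijft,bkp] -> 11 lines: ljbf iftp ijft bkp vwqeq kjj utrq jjoat pyc gkhyz wvvo
Hunk 4: at line 3 remove [vwqeq,kjj,utrq] add [fcl,czkf] -> 10 lines: ljbf iftp ijft bkp fcl czkf jjoat pyc gkhyz wvvo
Hunk 5: at line 3 remove [fcl,czkf,jjoat] add [kag,atf] -> 9 lines: ljbf iftp ijft bkp kag atf pyc gkhyz wvvo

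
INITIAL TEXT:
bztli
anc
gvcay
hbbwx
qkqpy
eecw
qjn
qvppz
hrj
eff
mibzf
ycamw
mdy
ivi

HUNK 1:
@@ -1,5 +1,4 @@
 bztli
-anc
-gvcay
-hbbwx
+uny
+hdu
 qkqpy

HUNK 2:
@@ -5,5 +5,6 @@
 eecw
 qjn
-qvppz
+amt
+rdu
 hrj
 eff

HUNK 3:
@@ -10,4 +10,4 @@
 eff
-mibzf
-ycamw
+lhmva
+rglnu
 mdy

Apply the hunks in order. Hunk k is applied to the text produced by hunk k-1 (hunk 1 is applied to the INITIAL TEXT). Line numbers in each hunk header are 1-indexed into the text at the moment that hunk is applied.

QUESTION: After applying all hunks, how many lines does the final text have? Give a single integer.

Hunk 1: at line 1 remove [anc,gvcay,hbbwx] add [uny,hdu] -> 13 lines: bztli uny hdu qkqpy eecw qjn qvppz hrj eff mibzf ycamw mdy ivi
Hunk 2: at line 5 remove [qvppz] add [amt,rdu] -> 14 lines: bztli uny hdu qkqpy eecw qjn amt rdu hrj eff mibzf ycamw mdy ivi
Hunk 3: at line 10 remove [mibzf,ycamw] add [lhmva,rglnu] -> 14 lines: bztli uny hdu qkqpy eecw qjn amt rdu hrj eff lhmva rglnu mdy ivi
Final line count: 14

Answer: 14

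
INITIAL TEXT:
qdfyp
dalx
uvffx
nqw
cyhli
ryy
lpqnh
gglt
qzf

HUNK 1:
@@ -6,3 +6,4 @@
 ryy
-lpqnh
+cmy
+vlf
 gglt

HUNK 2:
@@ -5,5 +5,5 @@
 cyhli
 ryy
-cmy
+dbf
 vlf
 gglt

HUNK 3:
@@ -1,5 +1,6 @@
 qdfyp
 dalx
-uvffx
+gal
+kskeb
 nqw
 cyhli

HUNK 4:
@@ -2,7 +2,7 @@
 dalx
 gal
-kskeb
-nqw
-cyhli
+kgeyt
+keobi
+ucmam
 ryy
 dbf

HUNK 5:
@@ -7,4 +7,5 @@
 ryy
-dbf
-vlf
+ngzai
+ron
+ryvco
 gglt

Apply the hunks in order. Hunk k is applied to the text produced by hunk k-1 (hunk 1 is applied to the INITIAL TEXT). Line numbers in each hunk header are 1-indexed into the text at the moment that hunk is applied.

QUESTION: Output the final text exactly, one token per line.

Answer: qdfyp
dalx
gal
kgeyt
keobi
ucmam
ryy
ngzai
ron
ryvco
gglt
qzf

Derivation:
Hunk 1: at line 6 remove [lpqnh] add [cmy,vlf] -> 10 lines: qdfyp dalx uvffx nqw cyhli ryy cmy vlf gglt qzf
Hunk 2: at line 5 remove [cmy] add [dbf] -> 10 lines: qdfyp dalx uvffx nqw cyhli ryy dbf vlf gglt qzf
Hunk 3: at line 1 remove [uvffx] add [gal,kskeb] -> 11 lines: qdfyp dalx gal kskeb nqw cyhli ryy dbf vlf gglt qzf
Hunk 4: at line 2 remove [kskeb,nqw,cyhli] add [kgeyt,keobi,ucmam] -> 11 lines: qdfyp dalx gal kgeyt keobi ucmam ryy dbf vlf gglt qzf
Hunk 5: at line 7 remove [dbf,vlf] add [ngzai,ron,ryvco] -> 12 lines: qdfyp dalx gal kgeyt keobi ucmam ryy ngzai ron ryvco gglt qzf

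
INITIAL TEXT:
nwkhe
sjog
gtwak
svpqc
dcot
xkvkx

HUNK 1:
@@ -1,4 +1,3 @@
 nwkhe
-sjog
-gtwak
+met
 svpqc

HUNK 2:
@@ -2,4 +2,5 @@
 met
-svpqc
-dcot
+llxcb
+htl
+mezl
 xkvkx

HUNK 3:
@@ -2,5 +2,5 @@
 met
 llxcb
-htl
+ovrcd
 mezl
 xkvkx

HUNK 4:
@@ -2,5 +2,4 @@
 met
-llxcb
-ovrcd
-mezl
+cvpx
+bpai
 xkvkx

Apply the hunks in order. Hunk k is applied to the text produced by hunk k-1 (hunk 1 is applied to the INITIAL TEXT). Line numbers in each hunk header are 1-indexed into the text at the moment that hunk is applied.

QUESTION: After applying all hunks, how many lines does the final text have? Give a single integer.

Answer: 5

Derivation:
Hunk 1: at line 1 remove [sjog,gtwak] add [met] -> 5 lines: nwkhe met svpqc dcot xkvkx
Hunk 2: at line 2 remove [svpqc,dcot] add [llxcb,htl,mezl] -> 6 lines: nwkhe met llxcb htl mezl xkvkx
Hunk 3: at line 2 remove [htl] add [ovrcd] -> 6 lines: nwkhe met llxcb ovrcd mezl xkvkx
Hunk 4: at line 2 remove [llxcb,ovrcd,mezl] add [cvpx,bpai] -> 5 lines: nwkhe met cvpx bpai xkvkx
Final line count: 5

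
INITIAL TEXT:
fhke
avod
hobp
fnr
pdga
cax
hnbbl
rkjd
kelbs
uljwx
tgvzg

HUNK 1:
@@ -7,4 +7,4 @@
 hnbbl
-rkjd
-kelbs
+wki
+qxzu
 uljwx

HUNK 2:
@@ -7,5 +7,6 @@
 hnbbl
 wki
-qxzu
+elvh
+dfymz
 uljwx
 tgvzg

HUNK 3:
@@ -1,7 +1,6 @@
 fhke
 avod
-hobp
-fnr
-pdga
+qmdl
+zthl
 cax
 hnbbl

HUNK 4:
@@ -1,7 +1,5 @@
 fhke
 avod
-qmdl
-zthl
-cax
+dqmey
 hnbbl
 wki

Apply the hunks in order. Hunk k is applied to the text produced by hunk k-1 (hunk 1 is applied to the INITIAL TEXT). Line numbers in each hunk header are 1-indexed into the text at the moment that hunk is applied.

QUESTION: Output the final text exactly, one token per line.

Answer: fhke
avod
dqmey
hnbbl
wki
elvh
dfymz
uljwx
tgvzg

Derivation:
Hunk 1: at line 7 remove [rkjd,kelbs] add [wki,qxzu] -> 11 lines: fhke avod hobp fnr pdga cax hnbbl wki qxzu uljwx tgvzg
Hunk 2: at line 7 remove [qxzu] add [elvh,dfymz] -> 12 lines: fhke avod hobp fnr pdga cax hnbbl wki elvh dfymz uljwx tgvzg
Hunk 3: at line 1 remove [hobp,fnr,pdga] add [qmdl,zthl] -> 11 lines: fhke avod qmdl zthl cax hnbbl wki elvh dfymz uljwx tgvzg
Hunk 4: at line 1 remove [qmdl,zthl,cax] add [dqmey] -> 9 lines: fhke avod dqmey hnbbl wki elvh dfymz uljwx tgvzg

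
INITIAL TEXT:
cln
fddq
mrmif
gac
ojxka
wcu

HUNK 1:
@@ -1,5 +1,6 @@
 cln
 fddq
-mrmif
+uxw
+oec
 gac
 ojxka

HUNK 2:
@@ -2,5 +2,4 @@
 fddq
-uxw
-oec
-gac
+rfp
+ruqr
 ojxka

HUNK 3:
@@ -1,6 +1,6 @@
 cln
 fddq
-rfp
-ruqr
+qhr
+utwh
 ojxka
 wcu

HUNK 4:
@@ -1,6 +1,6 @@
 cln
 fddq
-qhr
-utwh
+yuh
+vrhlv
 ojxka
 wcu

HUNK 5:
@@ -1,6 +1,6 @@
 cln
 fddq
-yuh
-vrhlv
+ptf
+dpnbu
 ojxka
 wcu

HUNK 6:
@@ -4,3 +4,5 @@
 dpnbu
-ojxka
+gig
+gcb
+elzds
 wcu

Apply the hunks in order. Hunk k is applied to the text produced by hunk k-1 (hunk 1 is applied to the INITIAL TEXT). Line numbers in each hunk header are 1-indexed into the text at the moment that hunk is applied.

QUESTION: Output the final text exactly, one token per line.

Answer: cln
fddq
ptf
dpnbu
gig
gcb
elzds
wcu

Derivation:
Hunk 1: at line 1 remove [mrmif] add [uxw,oec] -> 7 lines: cln fddq uxw oec gac ojxka wcu
Hunk 2: at line 2 remove [uxw,oec,gac] add [rfp,ruqr] -> 6 lines: cln fddq rfp ruqr ojxka wcu
Hunk 3: at line 1 remove [rfp,ruqr] add [qhr,utwh] -> 6 lines: cln fddq qhr utwh ojxka wcu
Hunk 4: at line 1 remove [qhr,utwh] add [yuh,vrhlv] -> 6 lines: cln fddq yuh vrhlv ojxka wcu
Hunk 5: at line 1 remove [yuh,vrhlv] add [ptf,dpnbu] -> 6 lines: cln fddq ptf dpnbu ojxka wcu
Hunk 6: at line 4 remove [ojxka] add [gig,gcb,elzds] -> 8 lines: cln fddq ptf dpnbu gig gcb elzds wcu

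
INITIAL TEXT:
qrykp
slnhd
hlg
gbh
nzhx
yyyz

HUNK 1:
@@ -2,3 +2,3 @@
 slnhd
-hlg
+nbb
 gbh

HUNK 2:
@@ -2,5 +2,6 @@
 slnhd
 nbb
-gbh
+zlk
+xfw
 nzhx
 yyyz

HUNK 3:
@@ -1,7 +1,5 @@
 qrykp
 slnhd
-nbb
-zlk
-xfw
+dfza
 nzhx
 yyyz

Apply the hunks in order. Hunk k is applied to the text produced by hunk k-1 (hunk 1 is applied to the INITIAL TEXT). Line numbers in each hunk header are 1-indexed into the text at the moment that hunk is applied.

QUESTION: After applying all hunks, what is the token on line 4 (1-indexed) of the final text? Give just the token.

Hunk 1: at line 2 remove [hlg] add [nbb] -> 6 lines: qrykp slnhd nbb gbh nzhx yyyz
Hunk 2: at line 2 remove [gbh] add [zlk,xfw] -> 7 lines: qrykp slnhd nbb zlk xfw nzhx yyyz
Hunk 3: at line 1 remove [nbb,zlk,xfw] add [dfza] -> 5 lines: qrykp slnhd dfza nzhx yyyz
Final line 4: nzhx

Answer: nzhx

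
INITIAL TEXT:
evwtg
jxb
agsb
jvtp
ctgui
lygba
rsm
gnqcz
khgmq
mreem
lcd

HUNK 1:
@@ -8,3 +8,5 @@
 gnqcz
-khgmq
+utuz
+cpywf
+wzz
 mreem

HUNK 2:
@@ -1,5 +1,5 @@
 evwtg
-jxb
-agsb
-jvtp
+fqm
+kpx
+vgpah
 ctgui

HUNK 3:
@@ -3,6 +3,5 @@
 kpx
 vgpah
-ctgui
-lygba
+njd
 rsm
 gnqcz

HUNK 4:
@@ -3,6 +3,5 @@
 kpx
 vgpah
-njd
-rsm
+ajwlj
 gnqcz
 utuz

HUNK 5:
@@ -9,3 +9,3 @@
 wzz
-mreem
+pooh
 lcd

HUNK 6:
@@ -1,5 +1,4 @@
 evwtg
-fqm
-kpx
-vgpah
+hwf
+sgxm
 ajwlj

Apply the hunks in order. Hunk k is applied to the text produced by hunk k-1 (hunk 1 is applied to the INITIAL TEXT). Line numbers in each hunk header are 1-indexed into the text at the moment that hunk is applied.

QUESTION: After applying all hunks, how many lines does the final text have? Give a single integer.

Answer: 10

Derivation:
Hunk 1: at line 8 remove [khgmq] add [utuz,cpywf,wzz] -> 13 lines: evwtg jxb agsb jvtp ctgui lygba rsm gnqcz utuz cpywf wzz mreem lcd
Hunk 2: at line 1 remove [jxb,agsb,jvtp] add [fqm,kpx,vgpah] -> 13 lines: evwtg fqm kpx vgpah ctgui lygba rsm gnqcz utuz cpywf wzz mreem lcd
Hunk 3: at line 3 remove [ctgui,lygba] add [njd] -> 12 lines: evwtg fqm kpx vgpah njd rsm gnqcz utuz cpywf wzz mreem lcd
Hunk 4: at line 3 remove [njd,rsm] add [ajwlj] -> 11 lines: evwtg fqm kpx vgpah ajwlj gnqcz utuz cpywf wzz mreem lcd
Hunk 5: at line 9 remove [mreem] add [pooh] -> 11 lines: evwtg fqm kpx vgpah ajwlj gnqcz utuz cpywf wzz pooh lcd
Hunk 6: at line 1 remove [fqm,kpx,vgpah] add [hwf,sgxm] -> 10 lines: evwtg hwf sgxm ajwlj gnqcz utuz cpywf wzz pooh lcd
Final line count: 10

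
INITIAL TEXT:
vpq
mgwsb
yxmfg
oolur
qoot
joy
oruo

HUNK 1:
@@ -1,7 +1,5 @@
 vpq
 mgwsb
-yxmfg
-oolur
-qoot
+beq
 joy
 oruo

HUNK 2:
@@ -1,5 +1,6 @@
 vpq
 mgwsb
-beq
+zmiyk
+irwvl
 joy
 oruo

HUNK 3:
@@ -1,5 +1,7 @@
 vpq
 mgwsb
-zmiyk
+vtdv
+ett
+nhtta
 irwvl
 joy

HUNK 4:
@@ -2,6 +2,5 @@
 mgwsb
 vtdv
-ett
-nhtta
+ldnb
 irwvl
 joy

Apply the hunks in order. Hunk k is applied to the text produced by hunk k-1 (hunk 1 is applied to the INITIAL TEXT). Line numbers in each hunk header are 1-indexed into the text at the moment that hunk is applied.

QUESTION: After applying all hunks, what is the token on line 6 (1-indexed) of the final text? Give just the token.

Answer: joy

Derivation:
Hunk 1: at line 1 remove [yxmfg,oolur,qoot] add [beq] -> 5 lines: vpq mgwsb beq joy oruo
Hunk 2: at line 1 remove [beq] add [zmiyk,irwvl] -> 6 lines: vpq mgwsb zmiyk irwvl joy oruo
Hunk 3: at line 1 remove [zmiyk] add [vtdv,ett,nhtta] -> 8 lines: vpq mgwsb vtdv ett nhtta irwvl joy oruo
Hunk 4: at line 2 remove [ett,nhtta] add [ldnb] -> 7 lines: vpq mgwsb vtdv ldnb irwvl joy oruo
Final line 6: joy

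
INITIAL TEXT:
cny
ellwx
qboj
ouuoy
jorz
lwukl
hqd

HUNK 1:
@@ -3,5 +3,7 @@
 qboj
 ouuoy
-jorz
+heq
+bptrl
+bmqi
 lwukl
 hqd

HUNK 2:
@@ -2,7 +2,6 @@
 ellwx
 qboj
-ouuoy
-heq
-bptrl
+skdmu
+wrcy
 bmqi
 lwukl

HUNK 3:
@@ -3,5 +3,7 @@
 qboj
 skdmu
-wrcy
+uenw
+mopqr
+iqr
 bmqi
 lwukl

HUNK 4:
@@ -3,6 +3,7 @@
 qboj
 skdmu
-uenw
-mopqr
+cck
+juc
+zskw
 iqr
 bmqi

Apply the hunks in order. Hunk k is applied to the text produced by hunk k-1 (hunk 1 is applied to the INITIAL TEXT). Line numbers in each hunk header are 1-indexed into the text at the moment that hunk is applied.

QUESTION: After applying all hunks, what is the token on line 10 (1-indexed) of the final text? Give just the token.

Hunk 1: at line 3 remove [jorz] add [heq,bptrl,bmqi] -> 9 lines: cny ellwx qboj ouuoy heq bptrl bmqi lwukl hqd
Hunk 2: at line 2 remove [ouuoy,heq,bptrl] add [skdmu,wrcy] -> 8 lines: cny ellwx qboj skdmu wrcy bmqi lwukl hqd
Hunk 3: at line 3 remove [wrcy] add [uenw,mopqr,iqr] -> 10 lines: cny ellwx qboj skdmu uenw mopqr iqr bmqi lwukl hqd
Hunk 4: at line 3 remove [uenw,mopqr] add [cck,juc,zskw] -> 11 lines: cny ellwx qboj skdmu cck juc zskw iqr bmqi lwukl hqd
Final line 10: lwukl

Answer: lwukl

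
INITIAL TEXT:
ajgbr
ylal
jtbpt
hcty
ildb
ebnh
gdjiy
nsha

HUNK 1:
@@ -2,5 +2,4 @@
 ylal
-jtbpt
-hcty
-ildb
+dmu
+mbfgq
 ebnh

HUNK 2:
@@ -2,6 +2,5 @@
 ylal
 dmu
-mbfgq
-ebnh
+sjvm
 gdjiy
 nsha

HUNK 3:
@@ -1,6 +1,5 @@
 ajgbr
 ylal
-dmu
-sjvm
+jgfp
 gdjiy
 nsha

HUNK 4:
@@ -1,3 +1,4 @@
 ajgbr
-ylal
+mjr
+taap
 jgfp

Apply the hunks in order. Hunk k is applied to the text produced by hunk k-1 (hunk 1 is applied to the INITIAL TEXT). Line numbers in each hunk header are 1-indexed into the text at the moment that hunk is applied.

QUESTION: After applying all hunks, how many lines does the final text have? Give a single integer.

Answer: 6

Derivation:
Hunk 1: at line 2 remove [jtbpt,hcty,ildb] add [dmu,mbfgq] -> 7 lines: ajgbr ylal dmu mbfgq ebnh gdjiy nsha
Hunk 2: at line 2 remove [mbfgq,ebnh] add [sjvm] -> 6 lines: ajgbr ylal dmu sjvm gdjiy nsha
Hunk 3: at line 1 remove [dmu,sjvm] add [jgfp] -> 5 lines: ajgbr ylal jgfp gdjiy nsha
Hunk 4: at line 1 remove [ylal] add [mjr,taap] -> 6 lines: ajgbr mjr taap jgfp gdjiy nsha
Final line count: 6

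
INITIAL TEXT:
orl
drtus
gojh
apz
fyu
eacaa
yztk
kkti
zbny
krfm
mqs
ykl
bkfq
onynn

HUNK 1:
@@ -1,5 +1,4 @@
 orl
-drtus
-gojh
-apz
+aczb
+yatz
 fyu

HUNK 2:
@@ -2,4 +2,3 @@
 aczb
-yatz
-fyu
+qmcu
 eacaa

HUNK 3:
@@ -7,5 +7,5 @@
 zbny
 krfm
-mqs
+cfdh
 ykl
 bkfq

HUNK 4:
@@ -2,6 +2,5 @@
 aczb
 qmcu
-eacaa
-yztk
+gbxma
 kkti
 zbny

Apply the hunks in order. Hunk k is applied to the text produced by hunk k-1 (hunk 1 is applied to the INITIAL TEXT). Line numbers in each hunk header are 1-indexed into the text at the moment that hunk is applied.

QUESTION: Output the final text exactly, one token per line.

Answer: orl
aczb
qmcu
gbxma
kkti
zbny
krfm
cfdh
ykl
bkfq
onynn

Derivation:
Hunk 1: at line 1 remove [drtus,gojh,apz] add [aczb,yatz] -> 13 lines: orl aczb yatz fyu eacaa yztk kkti zbny krfm mqs ykl bkfq onynn
Hunk 2: at line 2 remove [yatz,fyu] add [qmcu] -> 12 lines: orl aczb qmcu eacaa yztk kkti zbny krfm mqs ykl bkfq onynn
Hunk 3: at line 7 remove [mqs] add [cfdh] -> 12 lines: orl aczb qmcu eacaa yztk kkti zbny krfm cfdh ykl bkfq onynn
Hunk 4: at line 2 remove [eacaa,yztk] add [gbxma] -> 11 lines: orl aczb qmcu gbxma kkti zbny krfm cfdh ykl bkfq onynn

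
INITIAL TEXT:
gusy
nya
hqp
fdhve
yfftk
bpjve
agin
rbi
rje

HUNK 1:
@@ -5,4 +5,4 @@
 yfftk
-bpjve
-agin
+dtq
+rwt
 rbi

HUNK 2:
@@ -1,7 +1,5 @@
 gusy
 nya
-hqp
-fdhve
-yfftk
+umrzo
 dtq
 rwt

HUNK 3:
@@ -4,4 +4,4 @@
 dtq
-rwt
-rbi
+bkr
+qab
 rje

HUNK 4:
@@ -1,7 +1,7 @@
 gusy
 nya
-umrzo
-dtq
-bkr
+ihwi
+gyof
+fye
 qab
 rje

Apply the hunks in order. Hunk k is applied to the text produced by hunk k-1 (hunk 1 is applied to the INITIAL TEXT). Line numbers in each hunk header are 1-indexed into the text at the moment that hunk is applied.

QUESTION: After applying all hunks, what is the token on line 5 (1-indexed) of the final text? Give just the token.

Hunk 1: at line 5 remove [bpjve,agin] add [dtq,rwt] -> 9 lines: gusy nya hqp fdhve yfftk dtq rwt rbi rje
Hunk 2: at line 1 remove [hqp,fdhve,yfftk] add [umrzo] -> 7 lines: gusy nya umrzo dtq rwt rbi rje
Hunk 3: at line 4 remove [rwt,rbi] add [bkr,qab] -> 7 lines: gusy nya umrzo dtq bkr qab rje
Hunk 4: at line 1 remove [umrzo,dtq,bkr] add [ihwi,gyof,fye] -> 7 lines: gusy nya ihwi gyof fye qab rje
Final line 5: fye

Answer: fye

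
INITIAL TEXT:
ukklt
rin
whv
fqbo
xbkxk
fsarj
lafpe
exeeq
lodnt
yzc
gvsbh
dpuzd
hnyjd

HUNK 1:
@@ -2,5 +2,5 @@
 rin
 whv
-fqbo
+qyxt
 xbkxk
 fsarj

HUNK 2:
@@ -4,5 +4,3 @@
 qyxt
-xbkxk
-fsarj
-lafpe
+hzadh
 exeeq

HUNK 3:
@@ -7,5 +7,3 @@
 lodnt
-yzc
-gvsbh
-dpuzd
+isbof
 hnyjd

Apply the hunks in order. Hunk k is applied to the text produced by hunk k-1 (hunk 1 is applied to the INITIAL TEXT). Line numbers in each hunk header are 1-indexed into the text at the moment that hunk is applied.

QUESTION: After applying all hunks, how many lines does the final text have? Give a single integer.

Answer: 9

Derivation:
Hunk 1: at line 2 remove [fqbo] add [qyxt] -> 13 lines: ukklt rin whv qyxt xbkxk fsarj lafpe exeeq lodnt yzc gvsbh dpuzd hnyjd
Hunk 2: at line 4 remove [xbkxk,fsarj,lafpe] add [hzadh] -> 11 lines: ukklt rin whv qyxt hzadh exeeq lodnt yzc gvsbh dpuzd hnyjd
Hunk 3: at line 7 remove [yzc,gvsbh,dpuzd] add [isbof] -> 9 lines: ukklt rin whv qyxt hzadh exeeq lodnt isbof hnyjd
Final line count: 9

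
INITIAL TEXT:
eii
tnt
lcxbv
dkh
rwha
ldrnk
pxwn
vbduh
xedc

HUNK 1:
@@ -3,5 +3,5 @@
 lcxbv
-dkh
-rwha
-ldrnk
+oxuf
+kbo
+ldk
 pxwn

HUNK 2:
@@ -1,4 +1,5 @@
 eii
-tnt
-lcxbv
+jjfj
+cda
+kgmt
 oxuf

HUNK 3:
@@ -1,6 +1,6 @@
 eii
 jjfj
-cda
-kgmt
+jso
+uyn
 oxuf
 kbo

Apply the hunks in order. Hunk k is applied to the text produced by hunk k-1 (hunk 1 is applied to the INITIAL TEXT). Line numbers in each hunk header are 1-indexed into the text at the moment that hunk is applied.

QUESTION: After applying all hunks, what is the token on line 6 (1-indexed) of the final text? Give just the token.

Answer: kbo

Derivation:
Hunk 1: at line 3 remove [dkh,rwha,ldrnk] add [oxuf,kbo,ldk] -> 9 lines: eii tnt lcxbv oxuf kbo ldk pxwn vbduh xedc
Hunk 2: at line 1 remove [tnt,lcxbv] add [jjfj,cda,kgmt] -> 10 lines: eii jjfj cda kgmt oxuf kbo ldk pxwn vbduh xedc
Hunk 3: at line 1 remove [cda,kgmt] add [jso,uyn] -> 10 lines: eii jjfj jso uyn oxuf kbo ldk pxwn vbduh xedc
Final line 6: kbo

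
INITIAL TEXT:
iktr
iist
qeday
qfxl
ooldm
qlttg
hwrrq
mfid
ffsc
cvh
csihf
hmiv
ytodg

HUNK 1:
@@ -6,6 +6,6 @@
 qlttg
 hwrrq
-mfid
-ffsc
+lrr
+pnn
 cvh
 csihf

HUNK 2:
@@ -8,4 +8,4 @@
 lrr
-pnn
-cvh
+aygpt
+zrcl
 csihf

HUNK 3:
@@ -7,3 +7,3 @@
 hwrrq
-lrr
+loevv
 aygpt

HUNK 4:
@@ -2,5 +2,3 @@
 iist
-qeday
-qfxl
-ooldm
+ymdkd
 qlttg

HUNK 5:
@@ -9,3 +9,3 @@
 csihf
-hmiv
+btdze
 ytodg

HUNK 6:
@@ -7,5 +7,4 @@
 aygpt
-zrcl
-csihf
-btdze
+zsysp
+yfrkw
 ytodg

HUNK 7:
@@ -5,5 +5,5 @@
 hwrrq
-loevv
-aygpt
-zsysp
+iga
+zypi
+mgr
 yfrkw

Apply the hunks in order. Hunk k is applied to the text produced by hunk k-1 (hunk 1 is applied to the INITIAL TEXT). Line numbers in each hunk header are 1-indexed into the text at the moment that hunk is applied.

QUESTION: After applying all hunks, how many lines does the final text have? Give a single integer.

Hunk 1: at line 6 remove [mfid,ffsc] add [lrr,pnn] -> 13 lines: iktr iist qeday qfxl ooldm qlttg hwrrq lrr pnn cvh csihf hmiv ytodg
Hunk 2: at line 8 remove [pnn,cvh] add [aygpt,zrcl] -> 13 lines: iktr iist qeday qfxl ooldm qlttg hwrrq lrr aygpt zrcl csihf hmiv ytodg
Hunk 3: at line 7 remove [lrr] add [loevv] -> 13 lines: iktr iist qeday qfxl ooldm qlttg hwrrq loevv aygpt zrcl csihf hmiv ytodg
Hunk 4: at line 2 remove [qeday,qfxl,ooldm] add [ymdkd] -> 11 lines: iktr iist ymdkd qlttg hwrrq loevv aygpt zrcl csihf hmiv ytodg
Hunk 5: at line 9 remove [hmiv] add [btdze] -> 11 lines: iktr iist ymdkd qlttg hwrrq loevv aygpt zrcl csihf btdze ytodg
Hunk 6: at line 7 remove [zrcl,csihf,btdze] add [zsysp,yfrkw] -> 10 lines: iktr iist ymdkd qlttg hwrrq loevv aygpt zsysp yfrkw ytodg
Hunk 7: at line 5 remove [loevv,aygpt,zsysp] add [iga,zypi,mgr] -> 10 lines: iktr iist ymdkd qlttg hwrrq iga zypi mgr yfrkw ytodg
Final line count: 10

Answer: 10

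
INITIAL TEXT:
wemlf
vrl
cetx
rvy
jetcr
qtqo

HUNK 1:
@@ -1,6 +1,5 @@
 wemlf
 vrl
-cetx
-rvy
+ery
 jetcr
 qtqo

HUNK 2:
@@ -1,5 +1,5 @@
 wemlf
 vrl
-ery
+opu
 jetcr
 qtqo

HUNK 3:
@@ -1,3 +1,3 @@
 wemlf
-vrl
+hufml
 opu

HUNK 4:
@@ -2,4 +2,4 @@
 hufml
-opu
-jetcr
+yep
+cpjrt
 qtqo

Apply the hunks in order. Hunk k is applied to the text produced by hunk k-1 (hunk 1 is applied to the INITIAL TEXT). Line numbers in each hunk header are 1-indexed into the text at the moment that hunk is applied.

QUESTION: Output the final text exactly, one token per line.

Hunk 1: at line 1 remove [cetx,rvy] add [ery] -> 5 lines: wemlf vrl ery jetcr qtqo
Hunk 2: at line 1 remove [ery] add [opu] -> 5 lines: wemlf vrl opu jetcr qtqo
Hunk 3: at line 1 remove [vrl] add [hufml] -> 5 lines: wemlf hufml opu jetcr qtqo
Hunk 4: at line 2 remove [opu,jetcr] add [yep,cpjrt] -> 5 lines: wemlf hufml yep cpjrt qtqo

Answer: wemlf
hufml
yep
cpjrt
qtqo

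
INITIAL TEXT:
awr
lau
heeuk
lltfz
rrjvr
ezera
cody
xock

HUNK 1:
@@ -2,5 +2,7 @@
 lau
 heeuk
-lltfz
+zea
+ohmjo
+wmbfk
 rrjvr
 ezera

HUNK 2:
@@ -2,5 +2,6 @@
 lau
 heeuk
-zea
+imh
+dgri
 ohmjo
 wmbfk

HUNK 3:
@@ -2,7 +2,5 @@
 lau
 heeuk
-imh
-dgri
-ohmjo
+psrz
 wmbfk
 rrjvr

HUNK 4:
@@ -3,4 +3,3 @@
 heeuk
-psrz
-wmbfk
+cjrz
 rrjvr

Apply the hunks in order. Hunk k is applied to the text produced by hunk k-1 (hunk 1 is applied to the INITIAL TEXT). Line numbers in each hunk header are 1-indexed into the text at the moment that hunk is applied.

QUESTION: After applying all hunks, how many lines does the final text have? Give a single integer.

Hunk 1: at line 2 remove [lltfz] add [zea,ohmjo,wmbfk] -> 10 lines: awr lau heeuk zea ohmjo wmbfk rrjvr ezera cody xock
Hunk 2: at line 2 remove [zea] add [imh,dgri] -> 11 lines: awr lau heeuk imh dgri ohmjo wmbfk rrjvr ezera cody xock
Hunk 3: at line 2 remove [imh,dgri,ohmjo] add [psrz] -> 9 lines: awr lau heeuk psrz wmbfk rrjvr ezera cody xock
Hunk 4: at line 3 remove [psrz,wmbfk] add [cjrz] -> 8 lines: awr lau heeuk cjrz rrjvr ezera cody xock
Final line count: 8

Answer: 8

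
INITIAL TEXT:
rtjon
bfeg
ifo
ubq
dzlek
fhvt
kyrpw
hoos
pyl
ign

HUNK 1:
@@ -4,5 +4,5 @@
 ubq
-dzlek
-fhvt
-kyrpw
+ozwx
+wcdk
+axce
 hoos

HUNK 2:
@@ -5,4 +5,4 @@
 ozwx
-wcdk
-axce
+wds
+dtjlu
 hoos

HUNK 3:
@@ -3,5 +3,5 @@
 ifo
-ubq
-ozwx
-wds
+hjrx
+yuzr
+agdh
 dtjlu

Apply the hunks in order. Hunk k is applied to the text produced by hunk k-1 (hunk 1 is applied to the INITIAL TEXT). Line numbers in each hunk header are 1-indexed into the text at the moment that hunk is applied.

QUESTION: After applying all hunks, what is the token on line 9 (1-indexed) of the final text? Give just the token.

Answer: pyl

Derivation:
Hunk 1: at line 4 remove [dzlek,fhvt,kyrpw] add [ozwx,wcdk,axce] -> 10 lines: rtjon bfeg ifo ubq ozwx wcdk axce hoos pyl ign
Hunk 2: at line 5 remove [wcdk,axce] add [wds,dtjlu] -> 10 lines: rtjon bfeg ifo ubq ozwx wds dtjlu hoos pyl ign
Hunk 3: at line 3 remove [ubq,ozwx,wds] add [hjrx,yuzr,agdh] -> 10 lines: rtjon bfeg ifo hjrx yuzr agdh dtjlu hoos pyl ign
Final line 9: pyl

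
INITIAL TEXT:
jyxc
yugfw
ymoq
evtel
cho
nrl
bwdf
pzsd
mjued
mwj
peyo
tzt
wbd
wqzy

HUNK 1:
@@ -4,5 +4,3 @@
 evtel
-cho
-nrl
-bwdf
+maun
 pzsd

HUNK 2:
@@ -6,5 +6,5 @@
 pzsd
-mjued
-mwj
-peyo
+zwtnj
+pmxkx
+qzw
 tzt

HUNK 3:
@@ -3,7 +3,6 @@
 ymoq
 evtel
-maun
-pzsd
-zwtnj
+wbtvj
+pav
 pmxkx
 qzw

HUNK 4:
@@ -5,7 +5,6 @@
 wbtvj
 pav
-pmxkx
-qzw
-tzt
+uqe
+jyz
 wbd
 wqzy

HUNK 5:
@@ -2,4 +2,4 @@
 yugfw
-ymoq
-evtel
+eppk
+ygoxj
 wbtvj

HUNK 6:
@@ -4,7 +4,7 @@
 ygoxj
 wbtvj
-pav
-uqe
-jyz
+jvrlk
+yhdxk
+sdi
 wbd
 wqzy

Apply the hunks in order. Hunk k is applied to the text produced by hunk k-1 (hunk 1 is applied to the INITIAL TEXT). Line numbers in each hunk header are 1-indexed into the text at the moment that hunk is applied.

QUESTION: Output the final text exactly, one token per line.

Answer: jyxc
yugfw
eppk
ygoxj
wbtvj
jvrlk
yhdxk
sdi
wbd
wqzy

Derivation:
Hunk 1: at line 4 remove [cho,nrl,bwdf] add [maun] -> 12 lines: jyxc yugfw ymoq evtel maun pzsd mjued mwj peyo tzt wbd wqzy
Hunk 2: at line 6 remove [mjued,mwj,peyo] add [zwtnj,pmxkx,qzw] -> 12 lines: jyxc yugfw ymoq evtel maun pzsd zwtnj pmxkx qzw tzt wbd wqzy
Hunk 3: at line 3 remove [maun,pzsd,zwtnj] add [wbtvj,pav] -> 11 lines: jyxc yugfw ymoq evtel wbtvj pav pmxkx qzw tzt wbd wqzy
Hunk 4: at line 5 remove [pmxkx,qzw,tzt] add [uqe,jyz] -> 10 lines: jyxc yugfw ymoq evtel wbtvj pav uqe jyz wbd wqzy
Hunk 5: at line 2 remove [ymoq,evtel] add [eppk,ygoxj] -> 10 lines: jyxc yugfw eppk ygoxj wbtvj pav uqe jyz wbd wqzy
Hunk 6: at line 4 remove [pav,uqe,jyz] add [jvrlk,yhdxk,sdi] -> 10 lines: jyxc yugfw eppk ygoxj wbtvj jvrlk yhdxk sdi wbd wqzy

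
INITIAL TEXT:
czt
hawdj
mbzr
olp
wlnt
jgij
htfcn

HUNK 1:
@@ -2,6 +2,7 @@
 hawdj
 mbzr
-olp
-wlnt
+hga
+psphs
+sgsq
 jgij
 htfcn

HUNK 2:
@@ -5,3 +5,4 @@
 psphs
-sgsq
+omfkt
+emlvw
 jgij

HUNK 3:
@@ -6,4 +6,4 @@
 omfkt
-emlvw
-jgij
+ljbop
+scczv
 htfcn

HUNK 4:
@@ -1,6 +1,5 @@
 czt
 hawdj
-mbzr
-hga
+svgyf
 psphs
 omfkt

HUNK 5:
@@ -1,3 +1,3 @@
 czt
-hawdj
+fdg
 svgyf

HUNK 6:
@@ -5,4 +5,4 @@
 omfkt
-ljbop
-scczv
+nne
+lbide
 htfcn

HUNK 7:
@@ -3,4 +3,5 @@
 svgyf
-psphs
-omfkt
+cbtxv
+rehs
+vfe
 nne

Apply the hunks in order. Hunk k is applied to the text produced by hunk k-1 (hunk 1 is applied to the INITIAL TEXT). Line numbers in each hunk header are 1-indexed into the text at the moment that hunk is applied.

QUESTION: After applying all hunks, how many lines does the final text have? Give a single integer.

Hunk 1: at line 2 remove [olp,wlnt] add [hga,psphs,sgsq] -> 8 lines: czt hawdj mbzr hga psphs sgsq jgij htfcn
Hunk 2: at line 5 remove [sgsq] add [omfkt,emlvw] -> 9 lines: czt hawdj mbzr hga psphs omfkt emlvw jgij htfcn
Hunk 3: at line 6 remove [emlvw,jgij] add [ljbop,scczv] -> 9 lines: czt hawdj mbzr hga psphs omfkt ljbop scczv htfcn
Hunk 4: at line 1 remove [mbzr,hga] add [svgyf] -> 8 lines: czt hawdj svgyf psphs omfkt ljbop scczv htfcn
Hunk 5: at line 1 remove [hawdj] add [fdg] -> 8 lines: czt fdg svgyf psphs omfkt ljbop scczv htfcn
Hunk 6: at line 5 remove [ljbop,scczv] add [nne,lbide] -> 8 lines: czt fdg svgyf psphs omfkt nne lbide htfcn
Hunk 7: at line 3 remove [psphs,omfkt] add [cbtxv,rehs,vfe] -> 9 lines: czt fdg svgyf cbtxv rehs vfe nne lbide htfcn
Final line count: 9

Answer: 9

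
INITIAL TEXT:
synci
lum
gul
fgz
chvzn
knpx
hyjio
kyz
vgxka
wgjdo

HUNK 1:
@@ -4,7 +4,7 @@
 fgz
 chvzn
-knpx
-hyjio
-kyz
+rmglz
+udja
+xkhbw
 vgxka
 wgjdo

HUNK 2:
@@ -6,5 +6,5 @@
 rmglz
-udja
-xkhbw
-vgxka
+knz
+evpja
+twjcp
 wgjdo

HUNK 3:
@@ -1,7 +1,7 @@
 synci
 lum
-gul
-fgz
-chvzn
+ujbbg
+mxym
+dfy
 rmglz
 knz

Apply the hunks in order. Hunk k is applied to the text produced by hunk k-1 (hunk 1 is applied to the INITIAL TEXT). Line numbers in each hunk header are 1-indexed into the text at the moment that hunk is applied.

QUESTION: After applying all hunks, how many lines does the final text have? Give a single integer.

Hunk 1: at line 4 remove [knpx,hyjio,kyz] add [rmglz,udja,xkhbw] -> 10 lines: synci lum gul fgz chvzn rmglz udja xkhbw vgxka wgjdo
Hunk 2: at line 6 remove [udja,xkhbw,vgxka] add [knz,evpja,twjcp] -> 10 lines: synci lum gul fgz chvzn rmglz knz evpja twjcp wgjdo
Hunk 3: at line 1 remove [gul,fgz,chvzn] add [ujbbg,mxym,dfy] -> 10 lines: synci lum ujbbg mxym dfy rmglz knz evpja twjcp wgjdo
Final line count: 10

Answer: 10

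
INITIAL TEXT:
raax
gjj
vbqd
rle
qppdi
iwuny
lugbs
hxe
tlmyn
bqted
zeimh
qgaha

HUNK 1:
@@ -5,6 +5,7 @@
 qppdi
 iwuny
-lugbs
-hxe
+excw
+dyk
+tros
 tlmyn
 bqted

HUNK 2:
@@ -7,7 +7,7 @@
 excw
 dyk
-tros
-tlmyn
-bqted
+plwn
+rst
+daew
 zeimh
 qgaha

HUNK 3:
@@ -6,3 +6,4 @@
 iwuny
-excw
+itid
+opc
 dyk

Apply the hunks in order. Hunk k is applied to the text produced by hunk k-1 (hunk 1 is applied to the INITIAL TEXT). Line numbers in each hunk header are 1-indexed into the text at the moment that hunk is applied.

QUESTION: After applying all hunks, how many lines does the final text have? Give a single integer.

Hunk 1: at line 5 remove [lugbs,hxe] add [excw,dyk,tros] -> 13 lines: raax gjj vbqd rle qppdi iwuny excw dyk tros tlmyn bqted zeimh qgaha
Hunk 2: at line 7 remove [tros,tlmyn,bqted] add [plwn,rst,daew] -> 13 lines: raax gjj vbqd rle qppdi iwuny excw dyk plwn rst daew zeimh qgaha
Hunk 3: at line 6 remove [excw] add [itid,opc] -> 14 lines: raax gjj vbqd rle qppdi iwuny itid opc dyk plwn rst daew zeimh qgaha
Final line count: 14

Answer: 14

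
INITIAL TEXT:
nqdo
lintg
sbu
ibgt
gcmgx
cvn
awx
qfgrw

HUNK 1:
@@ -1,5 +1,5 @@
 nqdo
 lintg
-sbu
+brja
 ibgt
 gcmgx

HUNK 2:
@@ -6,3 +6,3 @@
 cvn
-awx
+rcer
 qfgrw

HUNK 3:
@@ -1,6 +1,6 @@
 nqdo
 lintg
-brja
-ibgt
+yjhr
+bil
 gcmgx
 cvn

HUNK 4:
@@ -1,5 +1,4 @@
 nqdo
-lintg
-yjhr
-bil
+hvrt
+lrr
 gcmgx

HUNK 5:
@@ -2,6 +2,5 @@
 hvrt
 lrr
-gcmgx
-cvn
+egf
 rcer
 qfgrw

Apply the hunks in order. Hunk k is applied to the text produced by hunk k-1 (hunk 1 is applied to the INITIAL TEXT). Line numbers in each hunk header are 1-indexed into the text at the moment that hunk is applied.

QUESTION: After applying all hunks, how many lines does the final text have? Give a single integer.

Answer: 6

Derivation:
Hunk 1: at line 1 remove [sbu] add [brja] -> 8 lines: nqdo lintg brja ibgt gcmgx cvn awx qfgrw
Hunk 2: at line 6 remove [awx] add [rcer] -> 8 lines: nqdo lintg brja ibgt gcmgx cvn rcer qfgrw
Hunk 3: at line 1 remove [brja,ibgt] add [yjhr,bil] -> 8 lines: nqdo lintg yjhr bil gcmgx cvn rcer qfgrw
Hunk 4: at line 1 remove [lintg,yjhr,bil] add [hvrt,lrr] -> 7 lines: nqdo hvrt lrr gcmgx cvn rcer qfgrw
Hunk 5: at line 2 remove [gcmgx,cvn] add [egf] -> 6 lines: nqdo hvrt lrr egf rcer qfgrw
Final line count: 6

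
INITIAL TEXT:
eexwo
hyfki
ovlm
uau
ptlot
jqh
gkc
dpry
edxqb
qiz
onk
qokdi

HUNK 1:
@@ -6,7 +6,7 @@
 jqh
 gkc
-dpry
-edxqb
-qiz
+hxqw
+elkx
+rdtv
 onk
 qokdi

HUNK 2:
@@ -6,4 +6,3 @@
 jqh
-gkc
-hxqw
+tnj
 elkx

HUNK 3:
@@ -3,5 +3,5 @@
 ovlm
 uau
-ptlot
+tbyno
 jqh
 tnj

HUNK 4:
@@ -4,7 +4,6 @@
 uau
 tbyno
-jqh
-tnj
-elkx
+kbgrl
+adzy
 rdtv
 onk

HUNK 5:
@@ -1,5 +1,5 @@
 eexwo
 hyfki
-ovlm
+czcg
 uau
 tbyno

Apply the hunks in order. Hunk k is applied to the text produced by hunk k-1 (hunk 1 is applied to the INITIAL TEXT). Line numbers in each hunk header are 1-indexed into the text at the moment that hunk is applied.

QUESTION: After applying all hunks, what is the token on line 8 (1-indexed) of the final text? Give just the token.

Hunk 1: at line 6 remove [dpry,edxqb,qiz] add [hxqw,elkx,rdtv] -> 12 lines: eexwo hyfki ovlm uau ptlot jqh gkc hxqw elkx rdtv onk qokdi
Hunk 2: at line 6 remove [gkc,hxqw] add [tnj] -> 11 lines: eexwo hyfki ovlm uau ptlot jqh tnj elkx rdtv onk qokdi
Hunk 3: at line 3 remove [ptlot] add [tbyno] -> 11 lines: eexwo hyfki ovlm uau tbyno jqh tnj elkx rdtv onk qokdi
Hunk 4: at line 4 remove [jqh,tnj,elkx] add [kbgrl,adzy] -> 10 lines: eexwo hyfki ovlm uau tbyno kbgrl adzy rdtv onk qokdi
Hunk 5: at line 1 remove [ovlm] add [czcg] -> 10 lines: eexwo hyfki czcg uau tbyno kbgrl adzy rdtv onk qokdi
Final line 8: rdtv

Answer: rdtv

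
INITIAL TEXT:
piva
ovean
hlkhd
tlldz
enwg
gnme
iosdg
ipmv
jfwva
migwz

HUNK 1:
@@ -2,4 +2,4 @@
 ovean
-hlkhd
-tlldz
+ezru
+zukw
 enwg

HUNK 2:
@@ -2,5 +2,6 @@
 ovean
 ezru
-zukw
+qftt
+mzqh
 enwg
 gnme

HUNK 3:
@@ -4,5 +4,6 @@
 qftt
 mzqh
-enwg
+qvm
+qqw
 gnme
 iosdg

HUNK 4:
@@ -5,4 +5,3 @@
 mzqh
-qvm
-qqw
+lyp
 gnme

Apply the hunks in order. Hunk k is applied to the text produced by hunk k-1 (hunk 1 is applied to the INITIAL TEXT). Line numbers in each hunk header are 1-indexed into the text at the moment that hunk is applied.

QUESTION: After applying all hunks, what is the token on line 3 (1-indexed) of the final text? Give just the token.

Answer: ezru

Derivation:
Hunk 1: at line 2 remove [hlkhd,tlldz] add [ezru,zukw] -> 10 lines: piva ovean ezru zukw enwg gnme iosdg ipmv jfwva migwz
Hunk 2: at line 2 remove [zukw] add [qftt,mzqh] -> 11 lines: piva ovean ezru qftt mzqh enwg gnme iosdg ipmv jfwva migwz
Hunk 3: at line 4 remove [enwg] add [qvm,qqw] -> 12 lines: piva ovean ezru qftt mzqh qvm qqw gnme iosdg ipmv jfwva migwz
Hunk 4: at line 5 remove [qvm,qqw] add [lyp] -> 11 lines: piva ovean ezru qftt mzqh lyp gnme iosdg ipmv jfwva migwz
Final line 3: ezru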